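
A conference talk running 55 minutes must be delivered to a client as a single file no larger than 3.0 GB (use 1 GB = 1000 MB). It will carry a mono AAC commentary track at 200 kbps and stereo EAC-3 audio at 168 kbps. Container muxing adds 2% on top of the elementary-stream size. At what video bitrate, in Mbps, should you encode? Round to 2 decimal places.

6.76 Mbps

Budget: 3.0 GB = 24000.0 Mb.
Stream payload after overhead: 24000.0 / 1.02 = 23529.4 Mb.
55 min = 3300 s
Total bitrate budget: 23529.4 Mb / 3300 s = 7.130 Mbps.
Audio total: 200 + 168 = 368 kbps = 0.368 Mbps.
Video: 7.130 − 0.368 = 6.762 Mbps.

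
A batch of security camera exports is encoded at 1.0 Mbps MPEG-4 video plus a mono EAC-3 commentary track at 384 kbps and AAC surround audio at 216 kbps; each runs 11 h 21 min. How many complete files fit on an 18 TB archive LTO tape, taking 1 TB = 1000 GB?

2202

11 h 21 min = 681 min = 40860 s
Audio total: 384 + 216 = 600 kbps = 0.600 Mbps.
Total bitrate: 1.600 Mbps.
Per item: 1.600 Mbps × 40860 s = 65,376 Mb = 8,172 MB.
Capacity: 18 TB = 144,000,000 Mb; 2202.64 items → 2202 complete.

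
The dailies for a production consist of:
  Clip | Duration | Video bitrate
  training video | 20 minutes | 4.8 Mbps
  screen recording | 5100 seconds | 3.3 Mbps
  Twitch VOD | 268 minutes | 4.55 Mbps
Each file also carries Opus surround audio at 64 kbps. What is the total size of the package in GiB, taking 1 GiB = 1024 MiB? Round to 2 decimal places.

Audio: 64 kbps = 0.064 Mbps.
training video: 4.864 Mbps × 1200 s = 5836.8 Mb
screen recording: 3.364 Mbps × 5100 s = 17156.4 Mb
Twitch VOD: 4.614 Mbps × 16080 s = 74193.1 Mb
Total: 97186.3 Mb = 12148.3 MB.
= 11.31 GiB.

11.31 GiB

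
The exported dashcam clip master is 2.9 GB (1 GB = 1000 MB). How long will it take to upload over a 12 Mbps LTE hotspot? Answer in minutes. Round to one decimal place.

File: 2.9 GB = 23200.0 Mb.
At 12 Mbps: 23200.0 / 12 = 1933.3 s ≈ 32.2 minutes.

32.2 minutes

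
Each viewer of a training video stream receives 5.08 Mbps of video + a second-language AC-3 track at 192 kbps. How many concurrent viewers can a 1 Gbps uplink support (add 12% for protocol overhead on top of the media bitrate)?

Audio: 192 kbps = 0.192 Mbps.
Per-viewer media rate: 5.272 Mbps.
On the wire with 12% overhead: 5.905 Mbps.
1 Gbps = 1,000 Mbps; 1,000 / 5.905 = 169.36 → 169 viewers.

169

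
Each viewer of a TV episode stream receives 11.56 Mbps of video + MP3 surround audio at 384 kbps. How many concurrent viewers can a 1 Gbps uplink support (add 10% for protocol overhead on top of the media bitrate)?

76

Audio: 384 kbps = 0.384 Mbps.
Per-viewer media rate: 11.944 Mbps.
On the wire with 10% overhead: 13.138 Mbps.
1 Gbps = 1,000 Mbps; 1,000 / 13.138 = 76.11 → 76 viewers.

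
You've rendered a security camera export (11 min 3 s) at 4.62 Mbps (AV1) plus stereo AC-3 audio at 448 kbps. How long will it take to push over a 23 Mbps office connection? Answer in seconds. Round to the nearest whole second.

146 seconds

11 min 3 s = 663 s
Audio: 448 kbps = 0.448 Mbps.
Total bitrate: 5.068 Mbps.
File: 5.068 Mbps × 663 s = 3360.1 Mb.
At 23 Mbps: 3360.1 / 23 = 146.1 s ≈ 146 seconds.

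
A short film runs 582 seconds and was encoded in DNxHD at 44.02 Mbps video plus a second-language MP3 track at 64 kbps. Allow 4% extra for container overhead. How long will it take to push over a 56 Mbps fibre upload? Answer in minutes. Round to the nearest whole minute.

Audio: 64 kbps = 0.064 Mbps.
Total bitrate: 44.084 Mbps.
File: 44.084 Mbps × 582 s = 25656.9 Mb.
With 4% container overhead: ×1.04. → 26683.2 Mb.
At 56 Mbps: 26683.2 / 56 = 476.5 s ≈ 7.94 minutes.

8 minutes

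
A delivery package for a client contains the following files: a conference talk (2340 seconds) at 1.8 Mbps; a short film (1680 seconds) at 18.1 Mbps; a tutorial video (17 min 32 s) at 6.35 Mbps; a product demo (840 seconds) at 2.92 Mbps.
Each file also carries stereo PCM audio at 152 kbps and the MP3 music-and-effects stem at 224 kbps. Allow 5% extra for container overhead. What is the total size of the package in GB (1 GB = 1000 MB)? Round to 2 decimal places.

6.03 GB

Audio total: 152 + 224 = 376 kbps = 0.376 Mbps.
conference talk: 2.176 Mbps × 2340 s × 1.05 = 5346.4 Mb
short film: 18.476 Mbps × 1680 s × 1.05 = 32591.7 Mb
tutorial video: 6.726 Mbps × 1052 s × 1.05 = 7429.5 Mb
product demo: 3.296 Mbps × 840 s × 1.05 = 2907.1 Mb
Total: 48274.7 Mb = 6034.3 MB.
= 6.034 GB.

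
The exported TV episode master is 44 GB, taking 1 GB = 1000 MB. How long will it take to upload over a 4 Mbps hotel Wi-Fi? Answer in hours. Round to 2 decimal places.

24.44 hours

File: 44 GB = 352000.0 Mb.
At 4 Mbps: 352000.0 / 4 = 88000.0 s ≈ 24.4 hours.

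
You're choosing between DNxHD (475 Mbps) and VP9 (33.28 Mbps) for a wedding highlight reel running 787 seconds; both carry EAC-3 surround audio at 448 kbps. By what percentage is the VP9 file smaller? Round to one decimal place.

92.9%

Audio: 448 kbps = 0.448 Mbps.
DNxHD: 475.448 Mbps × 787 s = 374177.6 Mb = 46.772 GB.
VP9: 33.728 Mbps × 787 s = 26543.9 Mb = 3.318 GB.
Reduction: (1 − 3.318/46.772) × 100 = 92.91%.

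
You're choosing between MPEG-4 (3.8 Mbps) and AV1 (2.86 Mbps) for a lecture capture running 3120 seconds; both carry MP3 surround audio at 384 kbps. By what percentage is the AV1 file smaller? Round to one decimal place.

Audio: 384 kbps = 0.384 Mbps.
MPEG-4: 4.184 Mbps × 3120 s = 13054.1 Mb = 1.520 GiB.
AV1: 3.244 Mbps × 3120 s = 10121.3 Mb = 1.178 GiB.
Reduction: (1 − 1.178/1.520) × 100 = 22.47%.

22.5%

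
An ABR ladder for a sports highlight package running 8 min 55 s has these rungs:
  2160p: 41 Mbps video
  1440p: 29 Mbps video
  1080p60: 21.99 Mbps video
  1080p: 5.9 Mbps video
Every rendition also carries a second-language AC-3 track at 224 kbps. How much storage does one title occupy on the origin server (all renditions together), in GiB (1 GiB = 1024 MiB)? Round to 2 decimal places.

6.15 GiB

8 min 55 s = 535 s
Audio: 224 kbps = 0.224 Mbps.
Sum of rendition bitrates: (41+0.224) + (29+0.224) + (21.99+0.224) + (5.9+0.224) = 98.786 Mbps.
× 535 s = 52,851 Mb = 6,606 MB = 6.153 GiB.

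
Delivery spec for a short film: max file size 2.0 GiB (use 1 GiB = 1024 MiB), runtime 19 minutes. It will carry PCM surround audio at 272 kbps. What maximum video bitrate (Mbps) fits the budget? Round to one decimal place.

Budget: 2.0 GiB = 17179.9 Mb.
19 min = 1140 s
Total bitrate budget: 17179.9 Mb / 1140 s = 15.070 Mbps.
Audio: 272 kbps = 0.272 Mbps.
Video: 15.070 − 0.272 = 14.798 Mbps.

14.8 Mbps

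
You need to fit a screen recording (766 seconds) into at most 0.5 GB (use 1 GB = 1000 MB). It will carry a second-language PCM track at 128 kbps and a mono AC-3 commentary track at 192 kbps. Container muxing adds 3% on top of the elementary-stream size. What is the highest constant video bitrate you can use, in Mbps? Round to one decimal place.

4.7 Mbps

Budget: 0.5 GB = 4000.0 Mb.
Stream payload after overhead: 4000.0 / 1.03 = 3883.5 Mb.
Total bitrate budget: 3883.5 Mb / 766 s = 5.070 Mbps.
Audio total: 128 + 192 = 320 kbps = 0.320 Mbps.
Video: 5.070 − 0.320 = 4.750 Mbps.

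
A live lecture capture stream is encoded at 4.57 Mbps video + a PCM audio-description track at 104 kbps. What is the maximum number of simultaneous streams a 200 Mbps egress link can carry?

42

Audio: 104 kbps = 0.104 Mbps.
Per-viewer media rate: 4.674 Mbps.
200 Mbps = 200.0 Mbps; 200.0 / 4.674 = 42.79 → 42 viewers.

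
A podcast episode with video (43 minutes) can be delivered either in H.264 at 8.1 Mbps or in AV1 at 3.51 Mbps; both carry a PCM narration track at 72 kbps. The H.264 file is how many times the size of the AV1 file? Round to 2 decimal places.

2.28

43 min = 2580 s
Audio: 72 kbps = 0.072 Mbps.
H.264: 8.172 Mbps × 2580 s = 21083.8 Mb = 2.454 GiB.
AV1: 3.582 Mbps × 2580 s = 9241.6 Mb = 1.076 GiB.
Ratio: 2.454 / 1.076 = 2.281.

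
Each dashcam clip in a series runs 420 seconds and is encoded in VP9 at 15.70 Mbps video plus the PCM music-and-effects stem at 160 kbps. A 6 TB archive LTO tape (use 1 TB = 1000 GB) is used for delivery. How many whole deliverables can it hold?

7205

Audio: 160 kbps = 0.160 Mbps.
Total bitrate: 15.860 Mbps.
Per item: 15.860 Mbps × 420 s = 6,661 Mb = 832.6 MB.
Capacity: 6 TB = 48,000,000 Mb; 7205.91 items → 7205 complete.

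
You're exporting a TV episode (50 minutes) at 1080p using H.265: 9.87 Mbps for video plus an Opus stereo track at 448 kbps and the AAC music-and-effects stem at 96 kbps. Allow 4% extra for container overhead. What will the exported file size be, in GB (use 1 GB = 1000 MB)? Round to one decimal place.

50 min = 3000 s
Audio total: 448 + 96 = 544 kbps = 0.544 Mbps.
Total bitrate: 9.87 + 0.544 = 10.414 Mbps.
Stream data: 10.414 Mbps × 3000 s = 31242.0 Mb.
With 4% container overhead: ×1.04.
32,492 Mb ÷ 8 = 4,061 MB → 4.061 GB.

4.1 GB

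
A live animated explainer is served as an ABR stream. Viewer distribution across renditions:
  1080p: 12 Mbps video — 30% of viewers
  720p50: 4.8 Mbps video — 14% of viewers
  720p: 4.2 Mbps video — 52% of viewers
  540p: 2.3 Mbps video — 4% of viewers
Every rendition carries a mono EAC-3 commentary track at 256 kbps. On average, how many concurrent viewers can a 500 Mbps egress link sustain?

Audio: 256 kbps = 0.256 Mbps.
Average per-viewer bitrate: 0.30×12.256 + 0.14×5.056 + 0.52×4.456 + 0.04×2.556 = 6.804 Mbps.
500 Mbps = 500.0 Mbps; 500.0 / 6.804 = 73.49 → 73.

73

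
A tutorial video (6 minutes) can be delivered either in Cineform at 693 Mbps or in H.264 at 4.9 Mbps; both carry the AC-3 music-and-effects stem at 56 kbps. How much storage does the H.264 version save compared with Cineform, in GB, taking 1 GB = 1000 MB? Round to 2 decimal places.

6 min = 360 s
Audio: 56 kbps = 0.056 Mbps.
Cineform: 693.056 Mbps × 360 s = 249500.2 Mb = 31.188 GB.
H.264: 4.956 Mbps × 360 s = 1784.2 Mb = 0.223 GB.
Saving: 31.188 − 0.223 = 30.965 GB.

30.96 GB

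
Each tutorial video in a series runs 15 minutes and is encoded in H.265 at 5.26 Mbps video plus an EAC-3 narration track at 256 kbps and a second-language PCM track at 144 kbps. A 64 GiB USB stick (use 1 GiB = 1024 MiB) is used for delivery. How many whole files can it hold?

107

15 min = 900 s
Audio total: 256 + 144 = 400 kbps = 0.400 Mbps.
Total bitrate: 5.660 Mbps.
Per item: 5.660 Mbps × 900 s = 5,094 Mb = 636.8 MB.
Capacity: 64 GiB = 549,756 Mb; 107.92 items → 107 complete.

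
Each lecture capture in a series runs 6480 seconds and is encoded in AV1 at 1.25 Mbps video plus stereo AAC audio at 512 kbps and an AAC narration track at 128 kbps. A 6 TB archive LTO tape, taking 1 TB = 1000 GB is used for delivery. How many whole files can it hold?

3919

Audio total: 512 + 128 = 640 kbps = 0.640 Mbps.
Total bitrate: 1.890 Mbps.
Per item: 1.890 Mbps × 6480 s = 12,247 Mb = 1,531 MB.
Capacity: 6 TB = 48,000,000 Mb; 3919.26 items → 3919 complete.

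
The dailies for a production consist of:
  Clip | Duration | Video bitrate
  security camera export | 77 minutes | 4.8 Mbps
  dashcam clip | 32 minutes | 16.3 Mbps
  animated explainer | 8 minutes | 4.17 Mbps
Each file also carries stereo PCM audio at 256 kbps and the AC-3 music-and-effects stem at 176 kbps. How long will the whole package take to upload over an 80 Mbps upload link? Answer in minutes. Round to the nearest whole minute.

12 minutes

Audio total: 256 + 176 = 432 kbps = 0.432 Mbps.
security camera export: 5.232 Mbps × 4620 s = 24171.8 Mb
dashcam clip: 16.732 Mbps × 1920 s = 32125.4 Mb
animated explainer: 4.602 Mbps × 480 s = 2209.0 Mb
Total: 58506.2 Mb = 7313.3 MB.
At 80 Mbps: 58506.2 / 80 = 731 s ≈ 12.2 minutes.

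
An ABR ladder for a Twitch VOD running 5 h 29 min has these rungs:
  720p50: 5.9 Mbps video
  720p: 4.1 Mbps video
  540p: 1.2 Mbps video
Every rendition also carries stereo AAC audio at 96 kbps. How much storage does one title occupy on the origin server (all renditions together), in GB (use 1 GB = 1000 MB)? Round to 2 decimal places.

5 h 29 min = 329 min = 19740 s
Audio: 96 kbps = 0.096 Mbps.
Sum of rendition bitrates: (5.9+0.096) + (4.1+0.096) + (1.2+0.096) = 11.488 Mbps.
× 19740 s = 226,773 Mb = 28,347 MB = 28.35 GB.

28.35 GB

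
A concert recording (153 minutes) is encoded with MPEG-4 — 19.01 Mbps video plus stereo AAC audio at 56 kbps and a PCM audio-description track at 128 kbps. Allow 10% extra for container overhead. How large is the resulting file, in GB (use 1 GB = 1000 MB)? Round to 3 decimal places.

24.228 GB

153 min = 9180 s
Audio total: 56 + 128 = 184 kbps = 0.184 Mbps.
Total bitrate: 19.01 + 0.184 = 19.194 Mbps.
Stream data: 19.194 Mbps × 9180 s = 176200.9 Mb.
With 10% container overhead: ×1.10.
193,821 Mb ÷ 8 = 24,228 MB → 24.23 GB.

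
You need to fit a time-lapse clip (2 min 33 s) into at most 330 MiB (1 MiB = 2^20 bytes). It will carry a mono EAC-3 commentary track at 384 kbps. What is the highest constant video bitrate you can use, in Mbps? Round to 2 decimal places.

Budget: 330 MiB = 2768.2 Mb.
2 min 33 s = 153 s
Total bitrate budget: 2768.2 Mb / 153 s = 18.093 Mbps.
Audio: 384 kbps = 0.384 Mbps.
Video: 18.093 − 0.384 = 17.709 Mbps.

17.71 Mbps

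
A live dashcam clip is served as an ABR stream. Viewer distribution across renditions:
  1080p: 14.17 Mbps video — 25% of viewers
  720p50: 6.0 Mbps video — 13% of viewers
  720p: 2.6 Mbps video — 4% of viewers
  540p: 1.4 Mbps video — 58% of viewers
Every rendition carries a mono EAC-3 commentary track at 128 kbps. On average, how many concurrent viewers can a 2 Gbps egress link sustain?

Audio: 128 kbps = 0.128 Mbps.
Average per-viewer bitrate: 0.25×14.298 + 0.13×6.128 + 0.04×2.728 + 0.58×1.528 = 5.367 Mbps.
2 Gbps = 2,000 Mbps; 2,000 / 5.367 = 372.68 → 372.

372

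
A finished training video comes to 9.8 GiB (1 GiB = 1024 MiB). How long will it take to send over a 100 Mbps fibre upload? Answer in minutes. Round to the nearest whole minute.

14 minutes

File: 9.8 GiB = 84181.4 Mb.
At 100 Mbps: 84181.4 / 100 = 841.8 s ≈ 14 minutes.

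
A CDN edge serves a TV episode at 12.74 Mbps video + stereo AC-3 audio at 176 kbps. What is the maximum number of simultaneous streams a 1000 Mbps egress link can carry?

77

Audio: 176 kbps = 0.176 Mbps.
Per-viewer media rate: 12.916 Mbps.
1000 Mbps = 1,000 Mbps; 1,000 / 12.916 = 77.42 → 77 viewers.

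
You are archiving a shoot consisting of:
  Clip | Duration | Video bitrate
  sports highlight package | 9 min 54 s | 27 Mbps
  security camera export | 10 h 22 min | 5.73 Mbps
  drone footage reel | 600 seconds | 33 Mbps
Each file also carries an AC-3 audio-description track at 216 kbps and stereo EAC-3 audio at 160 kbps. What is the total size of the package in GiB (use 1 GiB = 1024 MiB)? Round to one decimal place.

Audio total: 216 + 160 = 376 kbps = 0.376 Mbps.
sports highlight package: 27.376 Mbps × 594 s = 16261.3 Mb
security camera export: 6.106 Mbps × 37320 s = 227875.9 Mb
drone footage reel: 33.376 Mbps × 600 s = 20025.6 Mb
Total: 264162.9 Mb = 33020.4 MB.
= 30.75 GiB.

30.8 GiB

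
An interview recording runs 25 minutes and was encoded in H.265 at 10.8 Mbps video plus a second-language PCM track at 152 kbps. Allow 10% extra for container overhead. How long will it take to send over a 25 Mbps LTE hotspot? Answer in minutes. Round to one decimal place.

12.0 minutes

25 min = 1500 s
Audio: 152 kbps = 0.152 Mbps.
Total bitrate: 10.952 Mbps.
File: 10.952 Mbps × 1500 s = 16428.0 Mb.
With 10% container overhead: ×1.10. → 18070.8 Mb.
At 25 Mbps: 18070.8 / 25 = 722.8 s ≈ 12 minutes.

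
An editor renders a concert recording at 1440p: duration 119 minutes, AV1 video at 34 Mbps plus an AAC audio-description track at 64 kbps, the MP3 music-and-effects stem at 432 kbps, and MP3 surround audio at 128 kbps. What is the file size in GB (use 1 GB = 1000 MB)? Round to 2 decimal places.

30.90 GB

119 min = 7140 s
Audio total: 64 + 432 + 128 = 624 kbps = 0.624 Mbps.
Total bitrate: 34 + 0.624 = 34.624 Mbps.
Stream data: 34.624 Mbps × 7140 s = 247215.4 Mb.
247,215 Mb ÷ 8 = 30,902 MB → 30.90 GB.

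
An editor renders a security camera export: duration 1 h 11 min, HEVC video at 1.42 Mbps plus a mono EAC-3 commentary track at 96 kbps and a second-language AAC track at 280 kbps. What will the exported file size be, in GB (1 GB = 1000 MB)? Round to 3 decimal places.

0.956 GB

1 h 11 min = 71 min = 4260 s
Audio total: 96 + 280 = 376 kbps = 0.376 Mbps.
Total bitrate: 1.42 + 0.376 = 1.796 Mbps.
Stream data: 1.796 Mbps × 4260 s = 7651.0 Mb.
7,651 Mb ÷ 8 = 956.4 MB → 0.9564 GB.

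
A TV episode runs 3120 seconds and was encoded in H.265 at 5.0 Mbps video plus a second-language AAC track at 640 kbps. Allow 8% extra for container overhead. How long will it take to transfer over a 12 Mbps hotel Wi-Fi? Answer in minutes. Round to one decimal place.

26.4 minutes

Audio: 640 kbps = 0.640 Mbps.
Total bitrate: 5.640 Mbps.
File: 5.640 Mbps × 3120 s = 17596.8 Mb.
With 8% container overhead: ×1.08. → 19004.5 Mb.
At 12 Mbps: 19004.5 / 12 = 1583.7 s ≈ 26.4 minutes.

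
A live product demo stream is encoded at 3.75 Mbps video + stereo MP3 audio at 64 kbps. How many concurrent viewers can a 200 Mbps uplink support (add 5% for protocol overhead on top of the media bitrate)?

Audio: 64 kbps = 0.064 Mbps.
Per-viewer media rate: 3.814 Mbps.
On the wire with 5% overhead: 4.005 Mbps.
200 Mbps = 200.0 Mbps; 200.0 / 4.005 = 49.94 → 49 viewers.

49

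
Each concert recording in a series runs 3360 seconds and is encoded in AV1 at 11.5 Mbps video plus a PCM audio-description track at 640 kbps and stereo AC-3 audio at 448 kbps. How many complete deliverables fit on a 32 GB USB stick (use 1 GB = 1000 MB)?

6

Audio total: 640 + 448 = 1088 kbps = 1.088 Mbps.
Total bitrate: 12.588 Mbps.
Per item: 12.588 Mbps × 3360 s = 42,296 Mb = 5,287 MB.
Capacity: 32 GB = 256,000 Mb; 6.05 items → 6 complete.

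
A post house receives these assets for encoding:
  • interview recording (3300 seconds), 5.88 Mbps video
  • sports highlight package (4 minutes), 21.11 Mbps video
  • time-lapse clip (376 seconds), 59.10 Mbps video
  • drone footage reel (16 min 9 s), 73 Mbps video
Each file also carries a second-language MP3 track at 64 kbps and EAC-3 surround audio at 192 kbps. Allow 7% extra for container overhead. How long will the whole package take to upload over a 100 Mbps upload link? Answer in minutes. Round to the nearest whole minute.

21 minutes

Audio total: 64 + 192 = 256 kbps = 0.256 Mbps.
interview recording: 6.136 Mbps × 3300 s × 1.07 = 21666.2 Mb
sports highlight package: 21.366 Mbps × 240 s × 1.07 = 5486.8 Mb
time-lapse clip: 59.356 Mbps × 376 s × 1.07 = 23880.1 Mb
drone footage reel: 73.256 Mbps × 969 s × 1.07 = 75954.0 Mb
Total: 126987.1 Mb = 15873.4 MB.
At 100 Mbps: 126987.1 / 100 = 1270 s ≈ 21.2 minutes.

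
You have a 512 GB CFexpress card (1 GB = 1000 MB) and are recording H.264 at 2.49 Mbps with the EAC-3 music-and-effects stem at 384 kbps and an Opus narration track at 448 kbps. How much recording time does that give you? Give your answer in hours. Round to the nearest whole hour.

Audio total: 384 + 448 = 832 kbps = 0.832 Mbps.
Total bitrate: 2.49 + 0.832 = 3.322 Mbps.
Capacity: 512 GB = 4,096,000 Mb.
Recording time: 4,096,000 / 3.322 = 1,232,992 s ≈ 342 hours.

342 hours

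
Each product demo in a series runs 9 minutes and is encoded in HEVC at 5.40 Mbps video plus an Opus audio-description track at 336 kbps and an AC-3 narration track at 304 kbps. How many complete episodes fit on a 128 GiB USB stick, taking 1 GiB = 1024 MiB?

9 min = 540 s
Audio total: 336 + 304 = 640 kbps = 0.640 Mbps.
Total bitrate: 6.040 Mbps.
Per item: 6.040 Mbps × 540 s = 3,262 Mb = 407.7 MB.
Capacity: 128 GiB = 1,099,512 Mb; 337.11 items → 337 complete.

337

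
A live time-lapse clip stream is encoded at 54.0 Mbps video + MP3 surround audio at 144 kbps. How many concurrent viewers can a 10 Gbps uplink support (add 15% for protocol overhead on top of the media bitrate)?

160

Audio: 144 kbps = 0.144 Mbps.
Per-viewer media rate: 54.144 Mbps.
On the wire with 15% overhead: 62.266 Mbps.
10 Gbps = 10,000 Mbps; 10,000 / 62.266 = 160.60 → 160 viewers.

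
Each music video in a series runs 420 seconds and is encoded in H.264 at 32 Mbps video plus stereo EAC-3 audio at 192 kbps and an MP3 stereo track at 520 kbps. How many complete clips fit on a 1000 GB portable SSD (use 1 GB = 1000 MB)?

582

Audio total: 192 + 520 = 712 kbps = 0.712 Mbps.
Total bitrate: 32.712 Mbps.
Per item: 32.712 Mbps × 420 s = 13,739 Mb = 1,717 MB.
Capacity: 1000 GB = 8,000,000 Mb; 582.28 items → 582 complete.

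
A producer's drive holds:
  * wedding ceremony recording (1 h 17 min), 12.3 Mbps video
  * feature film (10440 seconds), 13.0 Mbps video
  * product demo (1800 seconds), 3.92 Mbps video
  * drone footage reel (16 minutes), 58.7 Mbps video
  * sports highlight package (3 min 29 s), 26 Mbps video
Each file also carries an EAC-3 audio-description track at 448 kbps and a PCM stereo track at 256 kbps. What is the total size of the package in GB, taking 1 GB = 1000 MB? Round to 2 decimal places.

34.26 GB

Audio total: 448 + 256 = 704 kbps = 0.704 Mbps.
wedding ceremony recording: 13.004 Mbps × 4620 s = 60078.5 Mb
feature film: 13.704 Mbps × 10440 s = 143069.8 Mb
product demo: 4.624 Mbps × 1800 s = 8323.2 Mb
drone footage reel: 59.404 Mbps × 960 s = 57027.8 Mb
sports highlight package: 26.704 Mbps × 209 s = 5581.1 Mb
Total: 274080.4 Mb = 34260.1 MB.
= 34.26 GB.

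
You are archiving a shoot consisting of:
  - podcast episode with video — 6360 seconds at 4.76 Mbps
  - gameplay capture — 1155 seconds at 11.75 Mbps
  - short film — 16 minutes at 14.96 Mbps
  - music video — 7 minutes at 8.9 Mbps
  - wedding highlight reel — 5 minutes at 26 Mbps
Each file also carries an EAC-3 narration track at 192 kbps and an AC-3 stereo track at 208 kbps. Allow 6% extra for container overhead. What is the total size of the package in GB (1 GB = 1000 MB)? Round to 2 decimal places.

Audio total: 192 + 208 = 400 kbps = 0.400 Mbps.
podcast episode with video: 5.160 Mbps × 6360 s × 1.06 = 34786.7 Mb
gameplay capture: 12.150 Mbps × 1155 s × 1.06 = 14875.2 Mb
short film: 15.360 Mbps × 960 s × 1.06 = 15630.3 Mb
music video: 9.300 Mbps × 420 s × 1.06 = 4140.4 Mb
wedding highlight reel: 26.400 Mbps × 300 s × 1.06 = 8395.2 Mb
Total: 77827.8 Mb = 9728.5 MB.
= 9.728 GB.

9.73 GB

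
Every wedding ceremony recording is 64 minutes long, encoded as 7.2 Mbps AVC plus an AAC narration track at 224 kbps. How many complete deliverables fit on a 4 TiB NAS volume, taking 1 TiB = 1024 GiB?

1234

64 min = 3840 s
Audio: 224 kbps = 0.224 Mbps.
Total bitrate: 7.424 Mbps.
Per item: 7.424 Mbps × 3840 s = 28,508 Mb = 3,564 MB.
Capacity: 4 TiB = 35,184,372 Mb; 1234.19 items → 1234 complete.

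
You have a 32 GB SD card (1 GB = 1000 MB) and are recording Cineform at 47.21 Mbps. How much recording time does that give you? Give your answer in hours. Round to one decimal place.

1.5 hours

Capacity: 32 GB = 256,000 Mb.
Recording time: 256,000 / 47.210 = 5,423 s ≈ 1.51 hours.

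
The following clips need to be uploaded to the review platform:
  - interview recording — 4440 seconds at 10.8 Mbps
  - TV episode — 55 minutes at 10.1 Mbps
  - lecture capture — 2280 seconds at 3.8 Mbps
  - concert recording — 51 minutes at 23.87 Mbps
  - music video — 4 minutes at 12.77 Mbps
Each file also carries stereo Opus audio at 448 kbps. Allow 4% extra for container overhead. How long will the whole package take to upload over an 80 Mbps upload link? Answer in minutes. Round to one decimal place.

Audio: 448 kbps = 0.448 Mbps.
interview recording: 11.248 Mbps × 4440 s × 1.04 = 51938.8 Mb
TV episode: 10.548 Mbps × 3300 s × 1.04 = 36200.7 Mb
lecture capture: 4.248 Mbps × 2280 s × 1.04 = 10072.9 Mb
concert recording: 24.318 Mbps × 3060 s × 1.04 = 77389.6 Mb
music video: 13.218 Mbps × 240 s × 1.04 = 3299.2 Mb
Total: 178901.2 Mb = 22362.6 MB.
At 80 Mbps: 178901.2 / 80 = 2236 s ≈ 37.3 minutes.

37.3 minutes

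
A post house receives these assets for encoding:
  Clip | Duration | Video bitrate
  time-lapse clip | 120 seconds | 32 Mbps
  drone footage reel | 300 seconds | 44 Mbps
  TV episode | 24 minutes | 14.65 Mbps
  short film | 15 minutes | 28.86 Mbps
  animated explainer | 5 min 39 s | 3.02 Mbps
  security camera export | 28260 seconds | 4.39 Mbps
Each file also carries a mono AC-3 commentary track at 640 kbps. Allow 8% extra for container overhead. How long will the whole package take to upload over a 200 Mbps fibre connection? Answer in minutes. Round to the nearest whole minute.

Audio: 640 kbps = 0.640 Mbps.
time-lapse clip: 32.640 Mbps × 120 s × 1.08 = 4230.1 Mb
drone footage reel: 44.640 Mbps × 300 s × 1.08 = 14463.4 Mb
TV episode: 15.290 Mbps × 1440 s × 1.08 = 23779.0 Mb
short film: 29.500 Mbps × 900 s × 1.08 = 28674.0 Mb
animated explainer: 3.660 Mbps × 339 s × 1.08 = 1340.0 Mb
security camera export: 5.030 Mbps × 28260 s × 1.08 = 153519.6 Mb
Total: 226006.1 Mb = 28250.8 MB.
At 200 Mbps: 226006.1 / 200 = 1130 s ≈ 18.8 minutes.

19 minutes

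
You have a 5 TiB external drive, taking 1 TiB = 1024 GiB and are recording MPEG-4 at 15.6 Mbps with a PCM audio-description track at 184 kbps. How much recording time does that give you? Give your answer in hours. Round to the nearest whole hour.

774 hours

Audio: 184 kbps = 0.184 Mbps.
Total bitrate: 15.6 + 0.184 = 15.784 Mbps.
Capacity: 5 TiB = 43,980,465 Mb.
Recording time: 43,980,465 / 15.784 = 2,786,395 s ≈ 774 hours.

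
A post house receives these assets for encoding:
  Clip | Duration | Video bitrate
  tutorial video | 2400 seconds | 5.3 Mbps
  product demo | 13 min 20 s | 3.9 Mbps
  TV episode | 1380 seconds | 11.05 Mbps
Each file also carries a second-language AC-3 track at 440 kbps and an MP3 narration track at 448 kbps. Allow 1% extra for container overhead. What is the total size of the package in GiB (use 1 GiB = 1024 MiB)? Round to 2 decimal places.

Audio total: 440 + 448 = 888 kbps = 0.888 Mbps.
tutorial video: 6.188 Mbps × 2400 s × 1.01 = 14999.7 Mb
product demo: 4.788 Mbps × 800 s × 1.01 = 3868.7 Mb
TV episode: 11.938 Mbps × 1380 s × 1.01 = 16639.2 Mb
Total: 35507.6 Mb = 4438.5 MB.
= 4.134 GiB.

4.13 GiB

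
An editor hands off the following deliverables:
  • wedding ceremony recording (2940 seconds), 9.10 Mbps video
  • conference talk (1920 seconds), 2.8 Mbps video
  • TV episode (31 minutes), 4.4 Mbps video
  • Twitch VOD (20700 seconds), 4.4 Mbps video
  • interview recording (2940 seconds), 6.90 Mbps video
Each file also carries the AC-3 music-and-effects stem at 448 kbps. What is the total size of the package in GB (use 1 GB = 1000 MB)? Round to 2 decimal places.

Audio: 448 kbps = 0.448 Mbps.
wedding ceremony recording: 9.548 Mbps × 2940 s = 28071.1 Mb
conference talk: 3.248 Mbps × 1920 s = 6236.2 Mb
TV episode: 4.848 Mbps × 1860 s = 9017.3 Mb
Twitch VOD: 4.848 Mbps × 20700 s = 100353.6 Mb
interview recording: 7.348 Mbps × 2940 s = 21603.1 Mb
Total: 165281.3 Mb = 20660.2 MB.
= 20.66 GB.

20.66 GB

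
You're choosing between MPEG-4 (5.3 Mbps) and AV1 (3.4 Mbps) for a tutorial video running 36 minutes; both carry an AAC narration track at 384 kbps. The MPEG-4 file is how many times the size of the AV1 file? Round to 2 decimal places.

1.50

36 min = 2160 s
Audio: 384 kbps = 0.384 Mbps.
MPEG-4: 5.684 Mbps × 2160 s = 12277.4 Mb = 1.535 GB.
AV1: 3.784 Mbps × 2160 s = 8173.4 Mb = 1.022 GB.
Ratio: 1.535 / 1.022 = 1.502.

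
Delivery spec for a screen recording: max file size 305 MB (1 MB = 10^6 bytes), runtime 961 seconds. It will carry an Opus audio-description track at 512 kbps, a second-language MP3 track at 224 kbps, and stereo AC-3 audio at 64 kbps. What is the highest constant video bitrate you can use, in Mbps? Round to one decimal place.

1.7 Mbps

Budget: 305 MB = 2440.0 Mb.
Total bitrate budget: 2440.0 Mb / 961 s = 2.539 Mbps.
Audio total: 512 + 224 + 64 = 800 kbps = 0.800 Mbps.
Video: 2.539 − 0.800 = 1.739 Mbps.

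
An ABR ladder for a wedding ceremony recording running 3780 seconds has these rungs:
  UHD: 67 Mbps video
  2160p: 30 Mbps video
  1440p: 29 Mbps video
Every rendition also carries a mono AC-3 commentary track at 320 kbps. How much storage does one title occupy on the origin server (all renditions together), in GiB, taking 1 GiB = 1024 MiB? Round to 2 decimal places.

55.87 GiB

Audio: 320 kbps = 0.320 Mbps.
Sum of rendition bitrates: (67+0.320) + (30+0.320) + (29+0.320) = 126.960 Mbps.
× 3780 s = 479,909 Mb = 59,989 MB = 55.87 GiB.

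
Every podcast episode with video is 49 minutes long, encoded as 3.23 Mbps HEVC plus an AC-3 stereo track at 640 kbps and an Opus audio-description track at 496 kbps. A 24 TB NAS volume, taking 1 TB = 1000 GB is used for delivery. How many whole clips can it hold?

14957

49 min = 2940 s
Audio total: 640 + 496 = 1136 kbps = 1.136 Mbps.
Total bitrate: 4.366 Mbps.
Per item: 4.366 Mbps × 2940 s = 12,836 Mb = 1,605 MB.
Capacity: 24 TB = 192,000,000 Mb; 14957.88 items → 14957 complete.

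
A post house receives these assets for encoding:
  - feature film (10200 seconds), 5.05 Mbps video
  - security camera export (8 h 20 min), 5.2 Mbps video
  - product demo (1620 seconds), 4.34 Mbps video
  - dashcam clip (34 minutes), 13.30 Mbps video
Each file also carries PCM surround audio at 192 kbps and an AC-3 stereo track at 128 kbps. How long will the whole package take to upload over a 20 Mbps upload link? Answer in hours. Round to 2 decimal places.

Audio total: 192 + 128 = 320 kbps = 0.320 Mbps.
feature film: 5.370 Mbps × 10200 s = 54774.0 Mb
security camera export: 5.520 Mbps × 30000 s = 165600.0 Mb
product demo: 4.660 Mbps × 1620 s = 7549.2 Mb
dashcam clip: 13.620 Mbps × 2040 s = 27784.8 Mb
Total: 255708.0 Mb = 31963.5 MB.
At 20 Mbps: 255708.0 / 20 = 12785 s ≈ 3.55 hours.

3.55 hours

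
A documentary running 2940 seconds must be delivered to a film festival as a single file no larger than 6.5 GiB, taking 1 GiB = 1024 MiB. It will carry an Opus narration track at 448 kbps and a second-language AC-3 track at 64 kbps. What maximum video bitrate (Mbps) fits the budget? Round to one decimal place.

18.5 Mbps

Budget: 6.5 GiB = 55834.6 Mb.
Total bitrate budget: 55834.6 Mb / 2940 s = 18.991 Mbps.
Audio total: 448 + 64 = 512 kbps = 0.512 Mbps.
Video: 18.991 − 0.512 = 18.479 Mbps.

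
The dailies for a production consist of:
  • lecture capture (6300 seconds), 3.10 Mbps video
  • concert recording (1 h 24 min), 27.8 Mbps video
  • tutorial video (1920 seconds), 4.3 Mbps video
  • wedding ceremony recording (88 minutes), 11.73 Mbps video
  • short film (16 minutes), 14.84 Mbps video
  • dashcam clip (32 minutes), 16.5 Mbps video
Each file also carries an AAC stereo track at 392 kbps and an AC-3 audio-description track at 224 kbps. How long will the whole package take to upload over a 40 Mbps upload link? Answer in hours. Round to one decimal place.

Audio total: 392 + 224 = 616 kbps = 0.616 Mbps.
lecture capture: 3.716 Mbps × 6300 s = 23410.8 Mb
concert recording: 28.416 Mbps × 5040 s = 143216.6 Mb
tutorial video: 4.916 Mbps × 1920 s = 9438.7 Mb
wedding ceremony recording: 12.346 Mbps × 5280 s = 65186.9 Mb
short film: 15.456 Mbps × 960 s = 14837.8 Mb
dashcam clip: 17.116 Mbps × 1920 s = 32862.7 Mb
Total: 288953.5 Mb = 36119.2 MB.
At 40 Mbps: 288953.5 / 40 = 7224 s ≈ 2.01 hours.

2.0 hours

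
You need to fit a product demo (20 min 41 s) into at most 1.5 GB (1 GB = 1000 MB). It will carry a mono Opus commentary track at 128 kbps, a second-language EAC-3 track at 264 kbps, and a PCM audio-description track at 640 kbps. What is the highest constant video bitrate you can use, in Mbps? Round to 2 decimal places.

Budget: 1.5 GB = 12000.0 Mb.
20 min 41 s = 1241 s
Total bitrate budget: 12000.0 Mb / 1241 s = 9.670 Mbps.
Audio total: 128 + 264 + 640 = 1032 kbps = 1.032 Mbps.
Video: 9.670 − 1.032 = 8.638 Mbps.

8.64 Mbps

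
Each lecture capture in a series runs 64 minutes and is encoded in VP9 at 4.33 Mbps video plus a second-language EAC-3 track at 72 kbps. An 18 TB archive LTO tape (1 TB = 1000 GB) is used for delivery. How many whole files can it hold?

8518

64 min = 3840 s
Audio: 72 kbps = 0.072 Mbps.
Total bitrate: 4.402 Mbps.
Per item: 4.402 Mbps × 3840 s = 16,904 Mb = 2,113 MB.
Capacity: 18 TB = 144,000,000 Mb; 8518.86 items → 8518 complete.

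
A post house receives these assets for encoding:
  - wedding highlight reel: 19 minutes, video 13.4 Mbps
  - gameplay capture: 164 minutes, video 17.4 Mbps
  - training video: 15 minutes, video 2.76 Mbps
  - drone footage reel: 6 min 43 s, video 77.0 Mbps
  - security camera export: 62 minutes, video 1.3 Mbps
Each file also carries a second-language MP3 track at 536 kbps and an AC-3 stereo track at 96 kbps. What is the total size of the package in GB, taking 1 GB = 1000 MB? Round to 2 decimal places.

Audio total: 536 + 96 = 632 kbps = 0.632 Mbps.
wedding highlight reel: 14.032 Mbps × 1140 s = 15996.5 Mb
gameplay capture: 18.032 Mbps × 9840 s = 177434.9 Mb
training video: 3.392 Mbps × 900 s = 3052.8 Mb
drone footage reel: 77.632 Mbps × 403 s = 31285.7 Mb
security camera export: 1.932 Mbps × 3720 s = 7187.0 Mb
Total: 234956.9 Mb = 29369.6 MB.
= 29.37 GB.

29.37 GB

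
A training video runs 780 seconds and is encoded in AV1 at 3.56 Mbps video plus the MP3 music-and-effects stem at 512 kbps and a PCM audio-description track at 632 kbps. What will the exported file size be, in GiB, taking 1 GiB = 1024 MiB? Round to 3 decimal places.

Audio total: 512 + 632 = 1144 kbps = 1.144 Mbps.
Total bitrate: 3.56 + 1.144 = 4.704 Mbps.
Stream data: 4.704 Mbps × 780 s = 3669.1 Mb.
3,669 Mb = 458,640,000 bytes ÷ 1,073,741,824 = 0.4271 GiB.

0.427 GiB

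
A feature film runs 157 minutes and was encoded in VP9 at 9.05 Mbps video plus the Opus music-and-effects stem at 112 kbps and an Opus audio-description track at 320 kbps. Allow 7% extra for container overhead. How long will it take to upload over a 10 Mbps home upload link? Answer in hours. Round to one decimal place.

2.7 hours

157 min = 9420 s
Audio total: 112 + 320 = 432 kbps = 0.432 Mbps.
Total bitrate: 9.482 Mbps.
File: 9.482 Mbps × 9420 s = 89320.4 Mb.
With 7% container overhead: ×1.07. → 95572.9 Mb.
At 10 Mbps: 95572.9 / 10 = 9557.3 s ≈ 2.65 hours.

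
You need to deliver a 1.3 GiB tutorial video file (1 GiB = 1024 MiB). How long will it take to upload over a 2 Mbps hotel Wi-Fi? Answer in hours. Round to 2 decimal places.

File: 1.3 GiB = 11166.9 Mb.
At 2 Mbps: 11166.9 / 2 = 5583.5 s ≈ 1.55 hours.

1.55 hours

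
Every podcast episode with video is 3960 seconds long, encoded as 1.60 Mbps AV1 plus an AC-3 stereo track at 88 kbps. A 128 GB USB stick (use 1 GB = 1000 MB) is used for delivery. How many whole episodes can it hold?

Audio: 88 kbps = 0.088 Mbps.
Total bitrate: 1.688 Mbps.
Per item: 1.688 Mbps × 3960 s = 6,684 Mb = 835.6 MB.
Capacity: 128 GB = 1,024,000 Mb; 153.19 items → 153 complete.

153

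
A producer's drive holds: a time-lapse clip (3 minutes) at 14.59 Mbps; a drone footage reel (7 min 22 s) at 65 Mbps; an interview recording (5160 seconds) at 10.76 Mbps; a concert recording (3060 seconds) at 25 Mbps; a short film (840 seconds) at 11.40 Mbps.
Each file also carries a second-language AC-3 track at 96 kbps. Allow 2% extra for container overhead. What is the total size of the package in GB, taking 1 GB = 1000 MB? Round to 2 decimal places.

22.17 GB

Audio: 96 kbps = 0.096 Mbps.
time-lapse clip: 14.686 Mbps × 180 s × 1.02 = 2696.3 Mb
drone footage reel: 65.096 Mbps × 442 s × 1.02 = 29347.9 Mb
interview recording: 10.856 Mbps × 5160 s × 1.02 = 57137.3 Mb
concert recording: 25.096 Mbps × 3060 s × 1.02 = 78329.6 Mb
short film: 11.496 Mbps × 840 s × 1.02 = 9849.8 Mb
Total: 177360.9 Mb = 22170.1 MB.
= 22.17 GB.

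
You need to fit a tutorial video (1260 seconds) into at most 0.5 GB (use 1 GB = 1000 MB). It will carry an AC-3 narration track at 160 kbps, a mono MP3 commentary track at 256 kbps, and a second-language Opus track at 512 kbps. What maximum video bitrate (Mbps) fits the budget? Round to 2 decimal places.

2.25 Mbps

Budget: 0.5 GB = 4000.0 Mb.
Total bitrate budget: 4000.0 Mb / 1260 s = 3.175 Mbps.
Audio total: 160 + 256 + 512 = 928 kbps = 0.928 Mbps.
Video: 3.175 − 0.928 = 2.247 Mbps.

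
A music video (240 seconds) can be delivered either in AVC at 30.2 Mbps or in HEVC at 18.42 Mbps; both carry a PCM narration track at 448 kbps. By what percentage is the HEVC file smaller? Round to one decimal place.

38.4%

Audio: 448 kbps = 0.448 Mbps.
AVC: 30.648 Mbps × 240 s = 7355.5 Mb = 0.919 GB.
HEVC: 18.868 Mbps × 240 s = 4528.3 Mb = 0.566 GB.
Reduction: (1 − 0.566/0.919) × 100 = 38.44%.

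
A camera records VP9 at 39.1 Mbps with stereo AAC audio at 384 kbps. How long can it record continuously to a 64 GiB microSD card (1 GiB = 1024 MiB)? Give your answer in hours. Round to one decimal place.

3.9 hours

Audio: 384 kbps = 0.384 Mbps.
Total bitrate: 39.1 + 0.384 = 39.484 Mbps.
Capacity: 64 GiB = 549,756 Mb.
Recording time: 549,756 / 39.484 = 13,924 s ≈ 3.87 hours.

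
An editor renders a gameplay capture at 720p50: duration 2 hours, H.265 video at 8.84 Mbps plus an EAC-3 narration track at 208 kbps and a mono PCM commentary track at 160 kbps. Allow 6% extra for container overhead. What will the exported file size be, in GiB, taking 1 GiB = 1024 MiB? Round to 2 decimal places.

2 h = 7200 s
Audio total: 208 + 160 = 368 kbps = 0.368 Mbps.
Total bitrate: 8.84 + 0.368 = 9.208 Mbps.
Stream data: 9.208 Mbps × 7200 s = 66297.6 Mb.
With 6% container overhead: ×1.06.
70,275 Mb = 8,784,432,000 bytes ÷ 1,073,741,824 = 8.181 GiB.

8.18 GiB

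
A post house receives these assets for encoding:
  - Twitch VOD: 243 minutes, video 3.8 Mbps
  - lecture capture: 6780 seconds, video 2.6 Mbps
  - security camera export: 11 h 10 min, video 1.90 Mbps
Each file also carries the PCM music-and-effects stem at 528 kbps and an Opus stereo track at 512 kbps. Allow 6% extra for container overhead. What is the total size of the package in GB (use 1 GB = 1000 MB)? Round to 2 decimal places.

Audio total: 528 + 512 = 1040 kbps = 1.040 Mbps.
Twitch VOD: 4.840 Mbps × 14580 s × 1.06 = 74801.2 Mb
lecture capture: 3.640 Mbps × 6780 s × 1.06 = 26160.0 Mb
security camera export: 2.940 Mbps × 40200 s × 1.06 = 125279.3 Mb
Total: 226240.5 Mb = 28280.1 MB.
= 28.28 GB.

28.28 GB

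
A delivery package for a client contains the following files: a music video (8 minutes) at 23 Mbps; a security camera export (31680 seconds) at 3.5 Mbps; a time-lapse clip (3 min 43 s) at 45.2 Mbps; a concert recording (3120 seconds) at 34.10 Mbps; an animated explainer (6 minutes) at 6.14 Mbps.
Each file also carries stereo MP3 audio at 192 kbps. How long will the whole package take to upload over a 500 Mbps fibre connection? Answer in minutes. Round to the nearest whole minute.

Audio: 192 kbps = 0.192 Mbps.
music video: 23.192 Mbps × 480 s = 11132.2 Mb
security camera export: 3.692 Mbps × 31680 s = 116962.6 Mb
time-lapse clip: 45.392 Mbps × 223 s = 10122.4 Mb
concert recording: 34.292 Mbps × 3120 s = 106991.0 Mb
animated explainer: 6.332 Mbps × 360 s = 2279.5 Mb
Total: 247487.7 Mb = 30936.0 MB.
At 500 Mbps: 247487.7 / 500 = 495 s ≈ 8.25 minutes.

8 minutes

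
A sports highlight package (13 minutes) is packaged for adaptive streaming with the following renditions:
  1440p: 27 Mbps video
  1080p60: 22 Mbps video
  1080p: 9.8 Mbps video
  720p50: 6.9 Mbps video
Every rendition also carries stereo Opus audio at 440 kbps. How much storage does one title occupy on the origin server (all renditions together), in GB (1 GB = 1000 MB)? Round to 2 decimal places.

6.58 GB

13 min = 780 s
Audio: 440 kbps = 0.440 Mbps.
Sum of rendition bitrates: (27+0.440) + (22+0.440) + (9.8+0.440) + (6.9+0.440) = 67.460 Mbps.
× 780 s = 52,619 Mb = 6,577 MB = 6.577 GB.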